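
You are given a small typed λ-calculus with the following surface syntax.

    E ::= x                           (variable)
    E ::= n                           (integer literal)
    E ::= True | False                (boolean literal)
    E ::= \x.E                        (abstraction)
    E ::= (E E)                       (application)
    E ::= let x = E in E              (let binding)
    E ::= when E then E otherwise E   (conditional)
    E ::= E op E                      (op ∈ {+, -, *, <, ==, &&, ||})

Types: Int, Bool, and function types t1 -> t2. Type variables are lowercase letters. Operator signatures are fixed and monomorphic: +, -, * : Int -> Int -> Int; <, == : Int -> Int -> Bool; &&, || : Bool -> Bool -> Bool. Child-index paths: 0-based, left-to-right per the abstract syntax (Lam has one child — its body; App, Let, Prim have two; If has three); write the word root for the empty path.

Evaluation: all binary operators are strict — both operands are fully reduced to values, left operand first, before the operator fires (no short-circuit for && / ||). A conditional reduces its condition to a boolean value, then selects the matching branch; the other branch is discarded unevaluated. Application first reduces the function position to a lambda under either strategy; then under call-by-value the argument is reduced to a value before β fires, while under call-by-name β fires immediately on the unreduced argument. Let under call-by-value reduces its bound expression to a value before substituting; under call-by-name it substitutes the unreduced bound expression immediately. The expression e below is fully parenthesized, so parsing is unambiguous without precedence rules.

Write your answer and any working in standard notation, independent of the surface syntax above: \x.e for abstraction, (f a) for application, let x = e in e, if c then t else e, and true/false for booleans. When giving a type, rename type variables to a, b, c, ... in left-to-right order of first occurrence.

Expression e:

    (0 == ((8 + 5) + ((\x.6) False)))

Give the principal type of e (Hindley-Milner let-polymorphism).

Working:
  unify Int ~ Int
  unify Int ~ Int
  unify Int ~ Int
  unify Int ~ Int
\x._ : a -> Int
  unify a -> Int ~ Bool -> b
  unify a ~ Bool
  unify Int ~ b
_ _ : Int
  unify Int ~ Int
  unify Int ~ Int

Answer: Bool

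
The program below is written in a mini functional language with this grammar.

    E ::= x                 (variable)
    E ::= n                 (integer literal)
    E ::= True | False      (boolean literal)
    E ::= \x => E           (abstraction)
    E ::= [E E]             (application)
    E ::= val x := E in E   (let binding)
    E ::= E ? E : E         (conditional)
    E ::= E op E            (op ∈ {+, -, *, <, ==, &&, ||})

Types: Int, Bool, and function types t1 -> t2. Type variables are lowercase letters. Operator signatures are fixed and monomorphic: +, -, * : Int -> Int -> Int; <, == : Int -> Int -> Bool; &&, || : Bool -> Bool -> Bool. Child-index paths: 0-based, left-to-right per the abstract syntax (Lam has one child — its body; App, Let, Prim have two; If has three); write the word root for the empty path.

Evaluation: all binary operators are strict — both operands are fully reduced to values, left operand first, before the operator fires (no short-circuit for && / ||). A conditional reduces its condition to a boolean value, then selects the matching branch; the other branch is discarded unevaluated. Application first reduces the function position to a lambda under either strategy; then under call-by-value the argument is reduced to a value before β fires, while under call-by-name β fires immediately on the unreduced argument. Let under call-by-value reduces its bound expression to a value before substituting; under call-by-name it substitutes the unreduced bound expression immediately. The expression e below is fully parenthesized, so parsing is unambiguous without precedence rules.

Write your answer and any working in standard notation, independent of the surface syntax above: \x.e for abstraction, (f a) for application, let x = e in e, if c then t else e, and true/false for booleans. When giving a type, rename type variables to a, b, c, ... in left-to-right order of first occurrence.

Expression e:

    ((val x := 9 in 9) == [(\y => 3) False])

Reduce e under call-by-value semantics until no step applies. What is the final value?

Working:
step 0: ((let x = 9 in 9) == ((\y.3) false))
step 1: [let@0] (9 == ((\y.3) false))
step 2: [beta@1] (9 == 3)
step 3: [delta@root] false

Answer: false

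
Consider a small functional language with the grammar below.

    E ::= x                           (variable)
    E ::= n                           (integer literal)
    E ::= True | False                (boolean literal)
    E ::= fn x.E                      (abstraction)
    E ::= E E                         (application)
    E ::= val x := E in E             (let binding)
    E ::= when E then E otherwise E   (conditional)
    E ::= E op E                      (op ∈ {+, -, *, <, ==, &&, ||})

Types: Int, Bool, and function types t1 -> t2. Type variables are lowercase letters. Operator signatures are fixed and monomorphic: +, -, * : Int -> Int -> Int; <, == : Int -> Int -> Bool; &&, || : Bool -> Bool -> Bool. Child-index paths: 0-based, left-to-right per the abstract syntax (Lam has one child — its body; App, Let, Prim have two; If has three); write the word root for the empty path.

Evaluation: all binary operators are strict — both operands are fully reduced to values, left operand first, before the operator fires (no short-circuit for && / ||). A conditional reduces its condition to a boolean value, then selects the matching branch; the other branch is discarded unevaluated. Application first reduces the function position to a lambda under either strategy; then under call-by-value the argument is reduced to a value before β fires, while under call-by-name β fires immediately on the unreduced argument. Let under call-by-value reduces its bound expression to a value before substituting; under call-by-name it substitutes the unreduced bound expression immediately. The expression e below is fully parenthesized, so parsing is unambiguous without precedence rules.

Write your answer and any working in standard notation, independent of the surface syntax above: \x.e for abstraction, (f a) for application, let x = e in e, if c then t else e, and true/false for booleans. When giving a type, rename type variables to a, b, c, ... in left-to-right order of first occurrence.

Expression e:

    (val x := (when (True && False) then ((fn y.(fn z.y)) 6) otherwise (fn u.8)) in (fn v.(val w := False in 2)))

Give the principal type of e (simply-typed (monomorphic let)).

Answer: a -> Int

Derivation:
  unify Bool ~ Bool
  unify Bool ~ Bool
  unify Bool ~ Bool
y : a
\z._ : b -> a
\y._ : a -> b -> a
  unify a -> b -> a ~ Int -> c
  unify a ~ Int
  unify b -> Int ~ c
_ _ : b -> Int
\u._ : d -> Int
  unify b -> Int ~ d -> Int
  unify b ~ d
  unify Int ~ Int
let x : d -> Int
let w : Bool
\v._ : e -> Int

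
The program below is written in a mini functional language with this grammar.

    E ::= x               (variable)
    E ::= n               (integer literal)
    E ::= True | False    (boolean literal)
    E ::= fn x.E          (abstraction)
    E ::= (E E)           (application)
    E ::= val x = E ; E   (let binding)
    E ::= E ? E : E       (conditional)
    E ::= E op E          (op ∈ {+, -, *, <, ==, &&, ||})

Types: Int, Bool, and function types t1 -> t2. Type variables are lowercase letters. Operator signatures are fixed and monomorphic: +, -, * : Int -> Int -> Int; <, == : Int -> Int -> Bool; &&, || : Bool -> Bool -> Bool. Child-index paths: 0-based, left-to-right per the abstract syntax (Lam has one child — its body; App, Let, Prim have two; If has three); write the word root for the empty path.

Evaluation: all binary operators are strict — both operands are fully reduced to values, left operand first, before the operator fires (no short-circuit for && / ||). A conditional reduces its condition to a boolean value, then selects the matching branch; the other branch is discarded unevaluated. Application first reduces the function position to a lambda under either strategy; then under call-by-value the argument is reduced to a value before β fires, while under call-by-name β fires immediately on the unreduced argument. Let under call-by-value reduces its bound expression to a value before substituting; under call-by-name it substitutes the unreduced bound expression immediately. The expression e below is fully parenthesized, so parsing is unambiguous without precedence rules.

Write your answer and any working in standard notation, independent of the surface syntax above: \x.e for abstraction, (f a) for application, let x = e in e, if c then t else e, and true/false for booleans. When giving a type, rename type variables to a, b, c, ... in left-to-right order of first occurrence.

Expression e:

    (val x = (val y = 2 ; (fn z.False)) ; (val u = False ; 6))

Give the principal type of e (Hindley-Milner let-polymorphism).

Answer: Int

Derivation:
let y : Int
\z._ : a -> Bool
let x : forall. a -> Bool
let u : Bool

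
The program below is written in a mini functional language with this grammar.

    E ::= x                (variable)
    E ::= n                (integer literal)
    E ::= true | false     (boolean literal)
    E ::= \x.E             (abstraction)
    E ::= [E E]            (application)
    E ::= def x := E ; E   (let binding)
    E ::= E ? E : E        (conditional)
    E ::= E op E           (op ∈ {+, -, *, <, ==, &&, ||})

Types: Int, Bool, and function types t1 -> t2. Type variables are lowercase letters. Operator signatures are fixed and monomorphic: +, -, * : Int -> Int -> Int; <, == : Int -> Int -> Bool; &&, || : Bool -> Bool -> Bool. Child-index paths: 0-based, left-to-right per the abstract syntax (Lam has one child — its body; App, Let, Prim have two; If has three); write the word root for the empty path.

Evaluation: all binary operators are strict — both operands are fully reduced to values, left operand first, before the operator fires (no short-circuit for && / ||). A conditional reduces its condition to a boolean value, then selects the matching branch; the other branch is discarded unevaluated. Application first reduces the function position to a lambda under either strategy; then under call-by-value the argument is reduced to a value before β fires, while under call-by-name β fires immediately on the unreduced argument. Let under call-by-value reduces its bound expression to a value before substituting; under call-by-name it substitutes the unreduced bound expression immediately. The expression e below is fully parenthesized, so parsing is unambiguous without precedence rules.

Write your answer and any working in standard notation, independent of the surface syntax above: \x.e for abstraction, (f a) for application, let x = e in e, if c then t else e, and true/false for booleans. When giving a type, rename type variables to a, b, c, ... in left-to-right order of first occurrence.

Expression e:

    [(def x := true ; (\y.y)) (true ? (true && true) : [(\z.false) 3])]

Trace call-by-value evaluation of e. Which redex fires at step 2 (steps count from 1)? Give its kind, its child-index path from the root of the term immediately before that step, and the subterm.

Derivation:
step 0: ((let x = true in (\y.y)) (if true then (true && true) else ((\z.false) 3)))
step 1: [let@0] ((\y.y) (if true then (true && true) else ((\z.false) 3)))
step 2: [if@1] ((\y.y) (true && true))

Answer: if at 1 : (if true then (true && true) else ((\z.false) 3))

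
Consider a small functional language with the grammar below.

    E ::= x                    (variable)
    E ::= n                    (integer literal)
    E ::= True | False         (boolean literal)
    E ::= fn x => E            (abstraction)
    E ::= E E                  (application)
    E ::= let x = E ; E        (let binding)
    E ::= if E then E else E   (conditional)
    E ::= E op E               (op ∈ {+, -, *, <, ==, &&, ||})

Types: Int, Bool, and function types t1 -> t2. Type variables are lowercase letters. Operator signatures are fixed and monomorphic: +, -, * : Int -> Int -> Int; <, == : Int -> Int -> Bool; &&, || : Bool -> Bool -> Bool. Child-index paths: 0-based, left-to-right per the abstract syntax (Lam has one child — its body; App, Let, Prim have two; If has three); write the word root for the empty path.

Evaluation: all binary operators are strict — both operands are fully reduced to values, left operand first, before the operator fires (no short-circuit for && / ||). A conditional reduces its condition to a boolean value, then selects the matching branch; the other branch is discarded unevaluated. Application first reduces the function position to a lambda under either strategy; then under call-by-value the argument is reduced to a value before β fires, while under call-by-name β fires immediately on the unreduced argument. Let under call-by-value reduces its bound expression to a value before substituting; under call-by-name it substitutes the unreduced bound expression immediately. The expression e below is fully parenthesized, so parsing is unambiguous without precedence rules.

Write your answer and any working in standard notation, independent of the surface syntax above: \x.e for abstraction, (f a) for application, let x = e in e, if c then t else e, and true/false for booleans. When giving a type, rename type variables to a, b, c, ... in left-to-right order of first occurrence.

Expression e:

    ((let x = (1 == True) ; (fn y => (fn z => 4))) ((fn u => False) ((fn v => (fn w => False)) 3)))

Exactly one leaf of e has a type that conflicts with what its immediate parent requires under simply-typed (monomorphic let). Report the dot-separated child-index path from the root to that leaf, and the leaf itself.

Answer: 0.0.1 : true

Working:
  unify Int ~ Int
  unify Bool ~ Int
  FAIL: mismatch Bool ~ Int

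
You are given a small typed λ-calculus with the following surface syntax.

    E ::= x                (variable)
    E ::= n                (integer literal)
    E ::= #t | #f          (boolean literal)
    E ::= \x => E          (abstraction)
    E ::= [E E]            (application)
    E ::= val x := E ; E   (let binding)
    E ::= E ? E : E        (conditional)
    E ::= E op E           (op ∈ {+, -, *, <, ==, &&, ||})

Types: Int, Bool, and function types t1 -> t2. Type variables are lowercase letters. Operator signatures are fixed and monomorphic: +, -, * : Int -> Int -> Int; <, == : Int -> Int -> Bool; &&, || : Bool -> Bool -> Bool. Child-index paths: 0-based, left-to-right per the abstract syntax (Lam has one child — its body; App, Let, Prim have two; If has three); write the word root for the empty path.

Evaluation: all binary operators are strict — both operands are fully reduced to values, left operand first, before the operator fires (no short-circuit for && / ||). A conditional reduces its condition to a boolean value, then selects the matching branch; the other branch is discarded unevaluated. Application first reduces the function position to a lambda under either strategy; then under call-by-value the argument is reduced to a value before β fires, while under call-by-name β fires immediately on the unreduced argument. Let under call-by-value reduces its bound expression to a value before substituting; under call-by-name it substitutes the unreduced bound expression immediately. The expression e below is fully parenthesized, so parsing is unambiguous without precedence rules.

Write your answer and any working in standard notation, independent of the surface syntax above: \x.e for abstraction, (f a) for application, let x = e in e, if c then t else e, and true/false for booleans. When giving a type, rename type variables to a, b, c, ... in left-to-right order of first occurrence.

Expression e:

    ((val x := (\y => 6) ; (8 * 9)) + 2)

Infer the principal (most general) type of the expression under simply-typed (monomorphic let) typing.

Working:
\y._ : a -> Int
let x : a -> Int
  unify Int ~ Int
  unify Int ~ Int
  unify Int ~ Int
  unify Int ~ Int

Answer: Int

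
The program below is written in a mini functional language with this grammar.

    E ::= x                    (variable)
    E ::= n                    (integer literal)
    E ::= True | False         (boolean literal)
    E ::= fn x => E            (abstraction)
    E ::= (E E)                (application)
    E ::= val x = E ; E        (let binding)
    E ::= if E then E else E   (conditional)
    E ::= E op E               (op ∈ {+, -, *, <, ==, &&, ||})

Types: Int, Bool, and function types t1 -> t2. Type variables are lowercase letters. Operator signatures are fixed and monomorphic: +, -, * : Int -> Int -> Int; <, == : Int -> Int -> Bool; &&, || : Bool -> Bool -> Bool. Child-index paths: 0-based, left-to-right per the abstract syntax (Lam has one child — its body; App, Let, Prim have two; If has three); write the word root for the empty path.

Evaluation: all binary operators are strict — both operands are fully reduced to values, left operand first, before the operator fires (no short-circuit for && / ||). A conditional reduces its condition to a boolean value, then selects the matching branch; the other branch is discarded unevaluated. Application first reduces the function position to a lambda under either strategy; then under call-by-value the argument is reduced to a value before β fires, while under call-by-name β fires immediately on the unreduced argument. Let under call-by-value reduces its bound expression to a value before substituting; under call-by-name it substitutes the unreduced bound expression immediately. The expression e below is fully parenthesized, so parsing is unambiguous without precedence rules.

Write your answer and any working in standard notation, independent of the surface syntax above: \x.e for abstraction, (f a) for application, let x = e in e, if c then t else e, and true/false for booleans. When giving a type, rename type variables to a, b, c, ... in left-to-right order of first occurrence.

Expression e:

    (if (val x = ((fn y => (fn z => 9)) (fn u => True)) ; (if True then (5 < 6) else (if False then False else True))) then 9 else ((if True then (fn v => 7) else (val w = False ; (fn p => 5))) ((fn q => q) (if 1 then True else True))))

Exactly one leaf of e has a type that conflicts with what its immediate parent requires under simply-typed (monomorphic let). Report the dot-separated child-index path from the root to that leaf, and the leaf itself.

Answer: 2.1.1.0 : 1

Derivation:
\z._ : b -> Int
\y._ : a -> b -> Int
\u._ : c -> Bool
  unify a -> b -> Int ~ (c -> Bool) -> d
  unify a ~ c -> Bool
  unify b -> Int ~ d
_ _ : b -> Int
let x : b -> Int
  unify Bool ~ Bool
  unify Int ~ Int
  unify Int ~ Int
  unify Bool ~ Bool
  unify Bool ~ Bool
  unify Bool ~ Bool
  unify Bool ~ Bool
  unify Bool ~ Bool
\v._ : e -> Int
let w : Bool
\p._ : f -> Int
  unify e -> Int ~ f -> Int
  unify e ~ f
  unify Int ~ Int
q : g
\q._ : g -> g
  unify Int ~ Bool
  FAIL: mismatch Int ~ Bool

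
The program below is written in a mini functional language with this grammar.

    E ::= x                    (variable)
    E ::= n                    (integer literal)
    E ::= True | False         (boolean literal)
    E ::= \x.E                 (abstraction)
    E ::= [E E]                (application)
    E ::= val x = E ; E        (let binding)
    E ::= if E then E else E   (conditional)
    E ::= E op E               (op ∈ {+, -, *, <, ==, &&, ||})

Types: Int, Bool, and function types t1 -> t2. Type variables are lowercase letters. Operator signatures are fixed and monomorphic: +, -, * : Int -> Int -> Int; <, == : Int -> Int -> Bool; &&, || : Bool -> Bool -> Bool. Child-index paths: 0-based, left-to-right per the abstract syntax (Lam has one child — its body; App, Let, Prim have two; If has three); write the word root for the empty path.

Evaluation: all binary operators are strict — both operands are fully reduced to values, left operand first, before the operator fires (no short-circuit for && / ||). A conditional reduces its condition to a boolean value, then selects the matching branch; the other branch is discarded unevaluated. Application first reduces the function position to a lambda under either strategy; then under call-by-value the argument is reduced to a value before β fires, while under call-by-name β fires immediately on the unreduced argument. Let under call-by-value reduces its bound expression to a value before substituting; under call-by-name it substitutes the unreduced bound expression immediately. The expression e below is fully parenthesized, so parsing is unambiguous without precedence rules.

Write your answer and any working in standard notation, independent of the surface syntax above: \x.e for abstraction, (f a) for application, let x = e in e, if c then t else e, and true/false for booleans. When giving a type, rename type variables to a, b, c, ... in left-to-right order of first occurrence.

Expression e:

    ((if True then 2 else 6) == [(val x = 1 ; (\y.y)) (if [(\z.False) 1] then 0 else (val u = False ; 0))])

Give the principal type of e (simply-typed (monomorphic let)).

Answer: Bool

Trace:
  unify Bool ~ Bool
  unify Int ~ Int
  unify Int ~ Int
let x : Int
y : a
\y._ : a -> a
\z._ : b -> Bool
  unify b -> Bool ~ Int -> c
  unify b ~ Int
  unify Bool ~ c
_ _ : Bool
  unify Bool ~ Bool
let u : Bool
  unify Int ~ Int
  unify a -> a ~ Int -> d
  unify a ~ Int
  unify Int ~ d
_ _ : Int
  unify Int ~ Int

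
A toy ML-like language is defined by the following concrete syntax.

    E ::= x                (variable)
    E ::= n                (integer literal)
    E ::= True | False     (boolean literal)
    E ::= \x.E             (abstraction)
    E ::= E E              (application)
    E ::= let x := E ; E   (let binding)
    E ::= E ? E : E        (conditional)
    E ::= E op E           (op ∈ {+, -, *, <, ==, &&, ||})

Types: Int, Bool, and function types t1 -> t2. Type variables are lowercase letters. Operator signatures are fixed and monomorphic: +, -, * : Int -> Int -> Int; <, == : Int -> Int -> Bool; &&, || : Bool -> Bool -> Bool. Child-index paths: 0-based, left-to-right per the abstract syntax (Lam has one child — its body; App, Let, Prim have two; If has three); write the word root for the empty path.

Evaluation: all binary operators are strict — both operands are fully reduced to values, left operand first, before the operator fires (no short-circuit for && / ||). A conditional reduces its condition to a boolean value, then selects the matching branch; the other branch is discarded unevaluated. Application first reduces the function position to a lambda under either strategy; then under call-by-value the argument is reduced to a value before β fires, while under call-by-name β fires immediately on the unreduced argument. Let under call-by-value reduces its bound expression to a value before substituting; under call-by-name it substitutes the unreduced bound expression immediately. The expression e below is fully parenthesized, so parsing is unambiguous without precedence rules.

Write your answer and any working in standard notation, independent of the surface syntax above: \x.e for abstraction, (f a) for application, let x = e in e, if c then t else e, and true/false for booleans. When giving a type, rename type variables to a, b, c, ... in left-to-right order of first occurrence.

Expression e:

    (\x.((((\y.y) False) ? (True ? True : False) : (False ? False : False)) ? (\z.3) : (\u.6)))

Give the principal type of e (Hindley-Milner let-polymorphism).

Answer: a -> b -> Int

Working:
y : b
\y._ : b -> b
  unify b -> b ~ Bool -> c
  unify b ~ Bool
  unify Bool ~ c
_ _ : Bool
  unify Bool ~ Bool
  unify Bool ~ Bool
  unify Bool ~ Bool
  unify Bool ~ Bool
  unify Bool ~ Bool
  unify Bool ~ Bool
  unify Bool ~ Bool
\z._ : d -> Int
\u._ : e -> Int
  unify d -> Int ~ e -> Int
  unify d ~ e
  unify Int ~ Int
\x._ : a -> e -> Int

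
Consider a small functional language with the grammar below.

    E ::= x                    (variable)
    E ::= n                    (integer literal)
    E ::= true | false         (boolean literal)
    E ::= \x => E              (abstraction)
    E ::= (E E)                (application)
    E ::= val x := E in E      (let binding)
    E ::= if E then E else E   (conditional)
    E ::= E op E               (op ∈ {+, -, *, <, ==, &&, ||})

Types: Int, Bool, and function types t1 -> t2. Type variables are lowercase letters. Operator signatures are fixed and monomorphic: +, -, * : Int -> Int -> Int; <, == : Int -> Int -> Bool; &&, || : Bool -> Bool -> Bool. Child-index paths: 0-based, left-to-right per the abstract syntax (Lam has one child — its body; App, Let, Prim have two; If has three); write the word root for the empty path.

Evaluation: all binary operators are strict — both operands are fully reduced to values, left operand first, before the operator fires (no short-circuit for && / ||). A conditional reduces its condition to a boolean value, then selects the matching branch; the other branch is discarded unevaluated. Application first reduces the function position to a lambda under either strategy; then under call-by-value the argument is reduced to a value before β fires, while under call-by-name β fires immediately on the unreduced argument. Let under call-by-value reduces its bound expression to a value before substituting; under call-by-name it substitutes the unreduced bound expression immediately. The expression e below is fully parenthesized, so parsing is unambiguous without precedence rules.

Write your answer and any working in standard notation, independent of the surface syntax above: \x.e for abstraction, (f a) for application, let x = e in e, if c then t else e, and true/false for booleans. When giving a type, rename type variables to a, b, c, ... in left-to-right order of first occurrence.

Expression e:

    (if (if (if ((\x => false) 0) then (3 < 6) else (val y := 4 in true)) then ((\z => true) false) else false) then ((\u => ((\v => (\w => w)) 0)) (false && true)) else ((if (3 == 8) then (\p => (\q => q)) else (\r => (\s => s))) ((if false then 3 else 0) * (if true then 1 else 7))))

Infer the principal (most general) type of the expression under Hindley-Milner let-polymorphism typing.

Answer: a -> a

Trace:
\x._ : a -> Bool
  unify a -> Bool ~ Int -> b
  unify a ~ Int
  unify Bool ~ b
_ _ : Bool
  unify Bool ~ Bool
  unify Int ~ Int
  unify Int ~ Int
let y : Int
  unify Bool ~ Bool
  unify Bool ~ Bool
\z._ : c -> Bool
  unify c -> Bool ~ Bool -> d
  unify c ~ Bool
  unify Bool ~ d
_ _ : Bool
  unify Bool ~ Bool
  unify Bool ~ Bool
w : g
\w._ : g -> g
\v._ : f -> g -> g
  unify f -> g -> g ~ Int -> h
  unify f ~ Int
  unify g -> g ~ h
_ _ : g -> g
\u._ : e -> g -> g
  unify Bool ~ Bool
  unify Bool ~ Bool
  unify e -> g -> g ~ Bool -> i
  unify e ~ Bool
  unify g -> g ~ i
_ _ : g -> g
  unify Int ~ Int
  unify Int ~ Int
  unify Bool ~ Bool
q : k
\q._ : k -> k
\p._ : j -> k -> k
s : m
\s._ : m -> m
\r._ : l -> m -> m
  unify j -> k -> k ~ l -> m -> m
  unify j ~ l
  unify k -> k ~ m -> m
  unify k ~ m
  unify m ~ m
  unify Bool ~ Bool
  unify Int ~ Int
  unify Int ~ Int
  unify Bool ~ Bool
  unify Int ~ Int
  unify Int ~ Int
  unify l -> m -> m ~ Int -> n
  unify l ~ Int
  unify m -> m ~ n
_ _ : m -> m
  unify g -> g ~ m -> m
  unify g ~ m
  unify m ~ m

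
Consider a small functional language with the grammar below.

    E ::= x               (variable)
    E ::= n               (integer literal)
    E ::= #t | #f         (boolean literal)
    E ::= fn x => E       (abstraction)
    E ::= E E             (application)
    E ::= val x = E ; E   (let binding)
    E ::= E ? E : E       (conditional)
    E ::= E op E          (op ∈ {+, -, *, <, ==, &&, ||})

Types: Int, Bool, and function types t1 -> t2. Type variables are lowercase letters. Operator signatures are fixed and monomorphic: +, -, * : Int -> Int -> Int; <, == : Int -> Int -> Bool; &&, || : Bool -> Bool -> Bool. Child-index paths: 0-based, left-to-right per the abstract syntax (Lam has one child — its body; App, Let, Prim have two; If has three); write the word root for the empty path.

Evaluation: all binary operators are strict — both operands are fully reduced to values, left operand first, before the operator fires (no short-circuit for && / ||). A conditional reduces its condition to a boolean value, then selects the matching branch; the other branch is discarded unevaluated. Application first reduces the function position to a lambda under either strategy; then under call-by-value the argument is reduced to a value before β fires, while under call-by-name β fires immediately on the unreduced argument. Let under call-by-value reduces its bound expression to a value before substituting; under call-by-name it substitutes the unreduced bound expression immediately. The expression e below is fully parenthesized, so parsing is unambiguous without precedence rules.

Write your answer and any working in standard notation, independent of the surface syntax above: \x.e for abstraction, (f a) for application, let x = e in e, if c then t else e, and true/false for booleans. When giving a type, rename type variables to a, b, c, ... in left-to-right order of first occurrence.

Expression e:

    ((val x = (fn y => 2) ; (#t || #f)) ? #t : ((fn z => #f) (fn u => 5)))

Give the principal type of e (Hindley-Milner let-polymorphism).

Trace:
\y._ : a -> Int
let x : forall. a -> Int
  unify Bool ~ Bool
  unify Bool ~ Bool
  unify Bool ~ Bool
\z._ : b -> Bool
\u._ : c -> Int
  unify b -> Bool ~ (c -> Int) -> d
  unify b ~ c -> Int
  unify Bool ~ d
_ _ : Bool
  unify Bool ~ Bool

Answer: Bool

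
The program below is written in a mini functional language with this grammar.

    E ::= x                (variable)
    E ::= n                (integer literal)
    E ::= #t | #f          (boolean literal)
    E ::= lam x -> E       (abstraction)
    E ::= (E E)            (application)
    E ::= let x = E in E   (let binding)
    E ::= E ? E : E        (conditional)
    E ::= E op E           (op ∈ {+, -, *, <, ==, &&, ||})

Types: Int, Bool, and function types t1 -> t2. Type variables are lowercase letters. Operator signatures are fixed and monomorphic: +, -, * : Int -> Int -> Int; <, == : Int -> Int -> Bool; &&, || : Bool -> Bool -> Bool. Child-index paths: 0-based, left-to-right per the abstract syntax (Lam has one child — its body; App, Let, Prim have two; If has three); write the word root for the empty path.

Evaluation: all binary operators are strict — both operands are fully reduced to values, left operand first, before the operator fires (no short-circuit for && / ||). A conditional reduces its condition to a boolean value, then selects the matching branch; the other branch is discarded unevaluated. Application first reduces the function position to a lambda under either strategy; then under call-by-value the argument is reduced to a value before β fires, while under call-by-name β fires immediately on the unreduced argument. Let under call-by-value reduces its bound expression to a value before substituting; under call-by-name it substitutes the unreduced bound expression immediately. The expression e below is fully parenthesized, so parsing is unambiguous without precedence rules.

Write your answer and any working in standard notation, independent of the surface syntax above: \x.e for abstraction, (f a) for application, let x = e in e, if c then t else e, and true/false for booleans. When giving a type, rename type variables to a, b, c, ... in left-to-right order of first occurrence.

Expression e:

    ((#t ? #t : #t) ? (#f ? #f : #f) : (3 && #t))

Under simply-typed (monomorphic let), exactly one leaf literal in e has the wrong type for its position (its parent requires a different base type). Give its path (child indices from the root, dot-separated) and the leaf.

Derivation:
  unify Bool ~ Bool
  unify Bool ~ Bool
  unify Bool ~ Bool
  unify Bool ~ Bool
  unify Bool ~ Bool
  unify Int ~ Bool
  FAIL: mismatch Int ~ Bool

Answer: 2.0 : 3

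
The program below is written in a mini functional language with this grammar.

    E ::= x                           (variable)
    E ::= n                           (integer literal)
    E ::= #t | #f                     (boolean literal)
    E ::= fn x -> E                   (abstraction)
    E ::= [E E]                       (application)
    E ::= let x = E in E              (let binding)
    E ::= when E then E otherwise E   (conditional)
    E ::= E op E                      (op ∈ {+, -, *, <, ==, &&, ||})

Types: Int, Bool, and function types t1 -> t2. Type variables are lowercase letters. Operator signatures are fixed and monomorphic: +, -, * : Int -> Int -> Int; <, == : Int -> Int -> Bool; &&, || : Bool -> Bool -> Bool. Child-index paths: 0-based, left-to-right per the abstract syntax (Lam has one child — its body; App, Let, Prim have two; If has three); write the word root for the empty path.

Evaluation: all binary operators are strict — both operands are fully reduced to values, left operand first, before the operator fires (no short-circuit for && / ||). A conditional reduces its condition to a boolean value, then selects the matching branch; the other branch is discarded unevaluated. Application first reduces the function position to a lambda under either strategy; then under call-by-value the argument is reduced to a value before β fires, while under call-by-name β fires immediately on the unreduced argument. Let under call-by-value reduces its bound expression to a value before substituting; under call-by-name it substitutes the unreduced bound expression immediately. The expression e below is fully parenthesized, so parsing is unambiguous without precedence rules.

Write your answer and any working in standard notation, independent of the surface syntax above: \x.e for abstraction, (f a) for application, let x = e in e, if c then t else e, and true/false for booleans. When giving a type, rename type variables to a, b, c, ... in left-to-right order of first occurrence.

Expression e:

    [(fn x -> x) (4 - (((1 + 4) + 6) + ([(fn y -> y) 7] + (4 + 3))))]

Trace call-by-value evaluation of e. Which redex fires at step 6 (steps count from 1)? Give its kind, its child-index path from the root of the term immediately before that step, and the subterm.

Working:
step 0: ((\x.x) (4 - (((1 + 4) + 6) + (((\y.y) 7) + (4 + 3)))))
step 1: [delta@1.1.0.0] ((\x.x) (4 - ((5 + 6) + (((\y.y) 7) + (4 + 3)))))
step 2: [delta@1.1.0] ((\x.x) (4 - (11 + (((\y.y) 7) + (4 + 3)))))
step 3: [beta@1.1.1.0] ((\x.x) (4 - (11 + (7 + (4 + 3)))))
step 4: [delta@1.1.1.1] ((\x.x) (4 - (11 + (7 + 7))))
step 5: [delta@1.1.1] ((\x.x) (4 - (11 + 14)))
step 6: [delta@1.1] ((\x.x) (4 - 25))

Answer: delta at 1.1 : (11 + 14)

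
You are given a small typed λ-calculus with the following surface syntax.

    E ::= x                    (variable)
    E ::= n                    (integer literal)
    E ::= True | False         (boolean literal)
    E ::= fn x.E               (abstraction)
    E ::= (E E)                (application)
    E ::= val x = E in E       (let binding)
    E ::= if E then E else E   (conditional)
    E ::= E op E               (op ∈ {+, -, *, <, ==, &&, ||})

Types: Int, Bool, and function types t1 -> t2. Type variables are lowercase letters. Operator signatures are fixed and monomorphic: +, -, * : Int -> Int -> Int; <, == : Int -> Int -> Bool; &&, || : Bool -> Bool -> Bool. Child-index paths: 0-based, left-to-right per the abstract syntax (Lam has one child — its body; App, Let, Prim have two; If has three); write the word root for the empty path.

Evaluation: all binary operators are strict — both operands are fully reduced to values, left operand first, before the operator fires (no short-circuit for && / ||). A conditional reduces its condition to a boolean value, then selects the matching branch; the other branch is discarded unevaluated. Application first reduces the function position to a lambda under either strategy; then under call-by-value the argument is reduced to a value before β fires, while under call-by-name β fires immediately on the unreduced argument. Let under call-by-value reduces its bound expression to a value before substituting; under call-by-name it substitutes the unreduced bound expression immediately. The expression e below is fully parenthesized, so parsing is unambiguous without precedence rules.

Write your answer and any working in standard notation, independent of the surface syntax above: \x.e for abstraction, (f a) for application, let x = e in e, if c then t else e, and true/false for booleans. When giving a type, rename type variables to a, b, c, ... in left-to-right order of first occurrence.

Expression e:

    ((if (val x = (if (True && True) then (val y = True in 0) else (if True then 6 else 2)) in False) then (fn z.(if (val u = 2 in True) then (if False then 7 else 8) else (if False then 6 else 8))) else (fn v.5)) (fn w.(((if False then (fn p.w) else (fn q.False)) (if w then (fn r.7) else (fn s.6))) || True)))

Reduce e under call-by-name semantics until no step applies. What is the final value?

Answer: 5

Working:
step 0: ((if (let x = (if (true && true) then (let y = true in 0) else (if true then 6 else 2)) in false) then (\z.(if (let u = 2 in true) then (if false then 7 else 8) else (if false then 6 else 8))) else (\v.5)) (\w.(((if false then (\p.w) else (\q.false)) (if w then (\r.7) else (\s.6))) || true)))
step 1: [let@0.0] ((if false then (\z.(if (let u = 2 in true) then (if false then 7 else 8) else (if false then 6 else 8))) else (\v.5)) (\w.(((if false then (\p.w) else (\q.false)) (if w then (\r.7) else (\s.6))) || true)))
step 2: [if@0] ((\v.5) (\w.(((if false then (\p.w) else (\q.false)) (if w then (\r.7) else (\s.6))) || true)))
step 3: [beta@root] 5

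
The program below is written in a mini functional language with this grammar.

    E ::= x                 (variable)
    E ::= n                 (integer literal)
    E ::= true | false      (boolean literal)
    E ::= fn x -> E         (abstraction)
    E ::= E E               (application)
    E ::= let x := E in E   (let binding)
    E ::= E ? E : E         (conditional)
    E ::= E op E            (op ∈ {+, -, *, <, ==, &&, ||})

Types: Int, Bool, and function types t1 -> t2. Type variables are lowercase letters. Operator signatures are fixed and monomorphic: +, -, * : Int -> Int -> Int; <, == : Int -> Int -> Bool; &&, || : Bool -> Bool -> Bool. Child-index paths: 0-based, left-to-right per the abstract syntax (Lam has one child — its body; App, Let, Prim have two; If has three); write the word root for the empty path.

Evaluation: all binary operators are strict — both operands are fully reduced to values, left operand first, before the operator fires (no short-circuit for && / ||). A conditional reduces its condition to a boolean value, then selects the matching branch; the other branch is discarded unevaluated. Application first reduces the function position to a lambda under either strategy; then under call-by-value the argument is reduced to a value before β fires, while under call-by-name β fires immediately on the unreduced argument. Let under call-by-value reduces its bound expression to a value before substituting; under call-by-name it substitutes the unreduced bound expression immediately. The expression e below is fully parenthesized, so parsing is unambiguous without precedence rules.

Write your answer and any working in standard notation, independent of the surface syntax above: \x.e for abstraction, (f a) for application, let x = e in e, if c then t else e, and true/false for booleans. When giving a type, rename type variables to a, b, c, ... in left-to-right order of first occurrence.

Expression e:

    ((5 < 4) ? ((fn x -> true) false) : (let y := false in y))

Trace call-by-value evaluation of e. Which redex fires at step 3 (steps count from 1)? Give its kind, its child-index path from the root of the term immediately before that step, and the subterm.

Trace:
step 0: (if (5 < 4) then ((\x.true) false) else (let y = false in y))
step 1: [delta@0] (if false then ((\x.true) false) else (let y = false in y))
step 2: [if@root] (let y = false in y)
step 3: [let@root] false

Answer: let at root : (let y = false in y)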